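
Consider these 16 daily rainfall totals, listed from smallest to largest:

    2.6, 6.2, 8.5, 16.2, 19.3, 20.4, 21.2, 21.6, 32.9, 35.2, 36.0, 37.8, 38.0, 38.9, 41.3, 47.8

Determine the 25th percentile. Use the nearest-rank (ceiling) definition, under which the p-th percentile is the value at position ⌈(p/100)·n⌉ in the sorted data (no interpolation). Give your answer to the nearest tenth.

16.2

n = 16.
Position = ⌈25/100 · 16⌉ = ⌈4⌉ = 4.
The value at rank 4 is 16.2.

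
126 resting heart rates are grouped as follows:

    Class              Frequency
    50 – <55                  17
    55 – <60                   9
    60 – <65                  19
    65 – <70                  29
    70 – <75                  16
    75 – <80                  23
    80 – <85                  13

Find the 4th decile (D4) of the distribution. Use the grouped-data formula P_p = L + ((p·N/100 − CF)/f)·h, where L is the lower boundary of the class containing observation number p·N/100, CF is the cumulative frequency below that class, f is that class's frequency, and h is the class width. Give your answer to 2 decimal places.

N = 126; target position k = 40/100 · 126 = 50.4.
Cumulative frequencies: 17, 26, 45, 74, 90, 113, 126.
Observation 50.4 falls in the class 65 – <70.
L = 65, CF = 45, f = 29, h = 5.
P40 = 65 + ((50.4 − 45)/29)·5 = 65 + 0.931034 = 65.931.

65.93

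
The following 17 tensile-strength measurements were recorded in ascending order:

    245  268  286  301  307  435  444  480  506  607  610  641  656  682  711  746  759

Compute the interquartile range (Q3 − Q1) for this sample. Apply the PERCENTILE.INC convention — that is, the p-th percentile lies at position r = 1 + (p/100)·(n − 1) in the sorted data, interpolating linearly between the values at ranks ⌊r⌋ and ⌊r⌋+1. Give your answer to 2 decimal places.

n = 17.
P25: r = 5 (integer) → 307.
P75: r = 13 (integer) → 656.
Difference: 656 − 307 = 349.

349.00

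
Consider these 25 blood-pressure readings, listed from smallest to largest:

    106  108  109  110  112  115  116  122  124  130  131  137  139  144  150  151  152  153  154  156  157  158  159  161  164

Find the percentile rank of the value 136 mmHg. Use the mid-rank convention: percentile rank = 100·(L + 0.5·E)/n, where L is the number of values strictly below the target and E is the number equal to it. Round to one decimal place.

Count below 136: L = 11; count equal: E = 0; n = 25.
Percentile rank = 100·(11 + 0.5·0)/25 = 100·11/25 = 44.

44.0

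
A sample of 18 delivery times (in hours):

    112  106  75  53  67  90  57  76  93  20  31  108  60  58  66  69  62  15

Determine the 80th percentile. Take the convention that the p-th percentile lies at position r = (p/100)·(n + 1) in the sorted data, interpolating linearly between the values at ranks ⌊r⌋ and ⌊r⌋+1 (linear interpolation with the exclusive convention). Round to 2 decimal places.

Sorted: 15, 20, 31, 53, 57, 58, 60, 62, 66, 67, 69, 75, 76, 90, 93, 106, 108, 112.
n = 18.
r = (80/100)·(18 + 1) = 15.2.
Rank 15 is 93 and rank 16 is 106.
Interpolate: 93 + 0.2·(106 − 93) = 93 + 0.2·13 = 95.6.

95.60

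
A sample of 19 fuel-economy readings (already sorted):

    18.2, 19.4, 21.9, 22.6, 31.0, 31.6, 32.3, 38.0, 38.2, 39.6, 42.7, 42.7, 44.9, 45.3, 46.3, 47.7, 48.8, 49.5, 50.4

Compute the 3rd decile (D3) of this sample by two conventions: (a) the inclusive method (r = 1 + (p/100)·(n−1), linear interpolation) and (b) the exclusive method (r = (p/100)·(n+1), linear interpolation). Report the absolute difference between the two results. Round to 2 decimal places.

0.28

n = 19.
(a) r = 6.4; between ranks 6 (31.6) and 7 (32.3): 31.88.
(b) r = 6 → value at rank 6 = 31.6.
|31.88 − 31.6| = 0.28.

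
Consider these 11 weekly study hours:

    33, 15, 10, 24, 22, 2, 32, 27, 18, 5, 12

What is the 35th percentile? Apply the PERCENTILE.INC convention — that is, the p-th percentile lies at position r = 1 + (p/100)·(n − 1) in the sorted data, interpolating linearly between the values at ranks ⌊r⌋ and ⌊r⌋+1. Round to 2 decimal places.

13.50

Sorted: 2, 5, 10, 12, 15, 18, 22, 24, 27, 32, 33.
n = 11.
r = 1 + (35/100)·(11 − 1) = 1 + 3.5 = 4.5.
Rank 4 is 12 and rank 5 is 15.
Interpolate: 12 + 0.5·(15 − 12) = 12 + 0.5·3 = 13.5.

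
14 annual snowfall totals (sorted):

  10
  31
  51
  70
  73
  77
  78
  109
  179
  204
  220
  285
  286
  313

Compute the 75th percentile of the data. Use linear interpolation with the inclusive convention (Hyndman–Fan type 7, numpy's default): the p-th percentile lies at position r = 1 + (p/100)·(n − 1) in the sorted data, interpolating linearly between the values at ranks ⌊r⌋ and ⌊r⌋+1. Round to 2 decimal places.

n = 14.
r = 1 + (75/100)·(14 − 1) = 1 + 9.75 = 10.75.
Rank 10 is 204 and rank 11 is 220.
Interpolate: 204 + 0.75·(220 − 204) = 204 + 0.75·16 = 216.

216.00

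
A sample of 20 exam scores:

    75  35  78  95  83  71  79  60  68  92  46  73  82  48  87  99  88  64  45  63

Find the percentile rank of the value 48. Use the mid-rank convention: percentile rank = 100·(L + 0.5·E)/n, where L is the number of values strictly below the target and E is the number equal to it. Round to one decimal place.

Sorted: 35, 45, 46, 48, 60, 63, 64, 68, 71, 73, 75, 78, 79, 82, 83, 87, 88, 92, 95, 99.
Count below 48: L = 3; count equal: E = 1; n = 20.
Percentile rank = 100·(3 + 0.5·1)/20 = 100·3.5/20 = 17.5.

17.5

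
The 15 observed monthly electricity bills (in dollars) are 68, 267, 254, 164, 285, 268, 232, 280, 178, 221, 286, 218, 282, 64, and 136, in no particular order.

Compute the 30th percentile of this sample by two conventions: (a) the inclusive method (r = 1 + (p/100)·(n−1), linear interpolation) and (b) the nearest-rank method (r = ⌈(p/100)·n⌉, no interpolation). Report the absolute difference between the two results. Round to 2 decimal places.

8.00

Sorted: 64, 68, 136, 164, 178, 218, 221, 232, 254, 267, 268, 280, 282, 285, 286.
n = 15.
(a) r = 5.2; between ranks 5 (178) and 6 (218): 186.
(b) the nearest-rank method: rank 5 → 178.
|186 − 178| = 8.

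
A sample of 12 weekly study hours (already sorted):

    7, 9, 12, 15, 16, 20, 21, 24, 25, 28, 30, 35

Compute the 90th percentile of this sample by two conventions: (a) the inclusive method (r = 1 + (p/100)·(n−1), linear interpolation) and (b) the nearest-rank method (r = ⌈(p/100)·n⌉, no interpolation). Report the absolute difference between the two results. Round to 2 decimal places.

n = 12.
(a) r = 10.9; between ranks 10 (28) and 11 (30): 29.8.
(b) the nearest-rank method: rank 11 → 30.
|29.8 − 30| = 0.2.

0.20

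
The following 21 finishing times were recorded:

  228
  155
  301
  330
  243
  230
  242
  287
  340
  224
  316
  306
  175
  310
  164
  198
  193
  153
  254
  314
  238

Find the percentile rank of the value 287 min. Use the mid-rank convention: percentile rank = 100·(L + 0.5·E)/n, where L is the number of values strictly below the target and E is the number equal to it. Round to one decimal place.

64.3

Sorted: 153, 155, 164, 175, 193, 198, 224, 228, 230, 238, 242, 243, 254, 287, 301, 306, 310, 314, 316, 330, 340.
Count below 287: L = 13; count equal: E = 1; n = 21.
Percentile rank = 100·(13 + 0.5·1)/21 = 100·13.5/21 = 64.29.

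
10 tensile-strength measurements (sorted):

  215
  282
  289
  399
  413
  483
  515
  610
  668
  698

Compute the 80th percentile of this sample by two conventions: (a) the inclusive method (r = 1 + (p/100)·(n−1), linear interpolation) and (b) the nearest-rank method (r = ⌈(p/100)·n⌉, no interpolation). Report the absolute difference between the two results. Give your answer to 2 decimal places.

n = 10.
(a) r = 8.2; between ranks 8 (610) and 9 (668): 621.6.
(b) the nearest-rank method: rank 8 → 610.
|621.6 − 610| = 11.6.

11.60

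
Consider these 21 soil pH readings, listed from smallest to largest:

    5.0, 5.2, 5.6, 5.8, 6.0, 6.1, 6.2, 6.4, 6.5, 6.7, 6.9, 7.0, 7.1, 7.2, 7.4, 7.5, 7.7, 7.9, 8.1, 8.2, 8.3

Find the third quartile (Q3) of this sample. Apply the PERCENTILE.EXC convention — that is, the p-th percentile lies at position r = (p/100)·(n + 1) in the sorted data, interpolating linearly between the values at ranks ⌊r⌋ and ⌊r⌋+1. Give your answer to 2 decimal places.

7.60

n = 21.
r = (75/100)·(21 + 1) = 16.5.
Rank 16 is 7.5 and rank 17 is 7.7.
Interpolate: 7.5 + 0.5·(7.7 − 7.5) = 7.5 + 0.5·0.2 = 7.6.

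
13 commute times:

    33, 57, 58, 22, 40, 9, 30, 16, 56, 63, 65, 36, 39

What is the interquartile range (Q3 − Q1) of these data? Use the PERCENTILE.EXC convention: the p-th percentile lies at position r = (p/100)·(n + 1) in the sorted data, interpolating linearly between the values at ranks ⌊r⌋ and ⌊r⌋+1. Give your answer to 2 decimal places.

Sorted: 9, 16, 22, 30, 33, 36, 39, 40, 56, 57, 58, 63, 65.
n = 13.
P25: r = 3.5; ranks 3–4 are 22, 30; interpolating gives 26.
P75: r = 10.5; ranks 10–11 are 57, 58; interpolating gives 57.5.
Difference: 57.5 − 26 = 31.5.

31.50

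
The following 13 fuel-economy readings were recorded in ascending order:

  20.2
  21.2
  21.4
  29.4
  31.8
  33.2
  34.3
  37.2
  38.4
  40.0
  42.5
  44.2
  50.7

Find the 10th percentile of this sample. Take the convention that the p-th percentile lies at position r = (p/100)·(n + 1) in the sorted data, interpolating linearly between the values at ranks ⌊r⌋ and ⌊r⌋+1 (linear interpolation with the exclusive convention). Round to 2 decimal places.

n = 13.
r = (10/100)·(13 + 1) = 1.4.
Rank 1 is 20.2 and rank 2 is 21.2.
Interpolate: 20.2 + 0.4·(21.2 − 20.2) = 20.2 + 0.4·1 = 20.6.

20.60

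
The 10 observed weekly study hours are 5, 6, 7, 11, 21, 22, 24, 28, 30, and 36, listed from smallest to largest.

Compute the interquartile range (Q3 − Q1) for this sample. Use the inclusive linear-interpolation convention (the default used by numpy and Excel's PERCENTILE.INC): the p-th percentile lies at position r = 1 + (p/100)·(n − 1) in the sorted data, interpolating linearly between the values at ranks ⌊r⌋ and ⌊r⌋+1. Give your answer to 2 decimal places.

n = 10.
P25: r = 3.25; ranks 3–4 are 7, 11; interpolating gives 8.
P75: r = 7.75; ranks 7–8 are 24, 28; interpolating gives 27.
Difference: 27 − 8 = 19.

19.00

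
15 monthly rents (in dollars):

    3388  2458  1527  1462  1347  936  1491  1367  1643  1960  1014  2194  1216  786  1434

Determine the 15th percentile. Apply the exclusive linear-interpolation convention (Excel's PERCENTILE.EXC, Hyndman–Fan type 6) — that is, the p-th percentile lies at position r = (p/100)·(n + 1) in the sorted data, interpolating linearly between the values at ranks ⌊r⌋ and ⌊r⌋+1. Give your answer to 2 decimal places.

Sorted: 786, 936, 1014, 1216, 1347, 1367, 1434, 1462, 1491, 1527, 1643, 1960, 2194, 2458, 3388.
n = 15.
r = (15/100)·(15 + 1) = 2.4.
Rank 2 is 936 and rank 3 is 1014.
Interpolate: 936 + 0.4·(1014 − 936) = 936 + 0.4·78 = 967.2.

967.20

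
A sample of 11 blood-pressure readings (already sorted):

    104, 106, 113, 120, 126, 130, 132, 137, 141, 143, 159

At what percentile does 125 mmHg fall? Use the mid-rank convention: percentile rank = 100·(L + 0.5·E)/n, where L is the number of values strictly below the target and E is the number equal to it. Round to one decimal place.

Count below 125: L = 4; count equal: E = 0; n = 11.
Percentile rank = 100·(4 + 0.5·0)/11 = 100·4/11 = 36.36.

36.4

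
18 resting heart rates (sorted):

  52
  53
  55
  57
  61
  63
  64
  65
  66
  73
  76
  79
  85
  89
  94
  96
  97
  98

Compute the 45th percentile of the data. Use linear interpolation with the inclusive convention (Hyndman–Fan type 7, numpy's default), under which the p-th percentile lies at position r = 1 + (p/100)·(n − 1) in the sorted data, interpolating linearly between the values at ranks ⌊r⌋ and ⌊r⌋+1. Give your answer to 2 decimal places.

n = 18.
r = 1 + (45/100)·(18 − 1) = 1 + 7.65 = 8.65.
Rank 8 is 65 and rank 9 is 66.
Interpolate: 65 + 0.65·(66 − 65) = 65 + 0.65·1 = 65.65.

65.65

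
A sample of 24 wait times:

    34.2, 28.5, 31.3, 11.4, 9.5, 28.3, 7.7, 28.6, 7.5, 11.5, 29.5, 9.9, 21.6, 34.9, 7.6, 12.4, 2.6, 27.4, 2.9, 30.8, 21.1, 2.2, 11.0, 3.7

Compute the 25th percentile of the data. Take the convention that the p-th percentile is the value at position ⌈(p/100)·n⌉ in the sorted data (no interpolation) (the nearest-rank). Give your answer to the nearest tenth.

7.6

Sorted: 2.2, 2.6, 2.9, 3.7, 7.5, 7.6, 7.7, 9.5, 9.9, 11.0, 11.4, 11.5, 12.4, 21.1, 21.6, 27.4, 28.3, 28.5, 28.6, 29.5, 30.8, 31.3, 34.2, 34.9.
n = 24.
Position = ⌈25/100 · 24⌉ = ⌈6⌉ = 6.
The value at rank 6 is 7.6.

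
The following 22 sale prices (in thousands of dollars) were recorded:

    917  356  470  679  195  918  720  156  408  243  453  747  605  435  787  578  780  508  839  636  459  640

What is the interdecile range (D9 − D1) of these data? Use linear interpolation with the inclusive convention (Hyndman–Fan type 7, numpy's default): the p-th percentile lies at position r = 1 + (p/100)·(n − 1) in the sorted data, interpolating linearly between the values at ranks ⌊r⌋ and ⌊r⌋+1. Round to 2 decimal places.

579.50

Sorted: 156, 195, 243, 356, 408, 435, 453, 459, 470, 508, 578, 605, 636, 640, 679, 720, 747, 780, 787, 839, 917, 918.
n = 22.
P10: r = 3.1; ranks 3–4 are 243, 356; interpolating gives 254.3.
P90: r = 19.9; ranks 19–20 are 787, 839; interpolating gives 833.8.
Difference: 833.8 − 254.3 = 579.5.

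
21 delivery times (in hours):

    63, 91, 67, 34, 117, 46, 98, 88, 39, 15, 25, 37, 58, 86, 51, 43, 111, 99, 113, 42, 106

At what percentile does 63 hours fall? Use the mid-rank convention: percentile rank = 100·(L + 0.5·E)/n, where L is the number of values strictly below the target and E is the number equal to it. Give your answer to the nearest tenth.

50.0

Sorted: 15, 25, 34, 37, 39, 42, 43, 46, 51, 58, 63, 67, 86, 88, 91, 98, 99, 106, 111, 113, 117.
Count below 63: L = 10; count equal: E = 1; n = 21.
Percentile rank = 100·(10 + 0.5·1)/21 = 100·10.5/21 = 50.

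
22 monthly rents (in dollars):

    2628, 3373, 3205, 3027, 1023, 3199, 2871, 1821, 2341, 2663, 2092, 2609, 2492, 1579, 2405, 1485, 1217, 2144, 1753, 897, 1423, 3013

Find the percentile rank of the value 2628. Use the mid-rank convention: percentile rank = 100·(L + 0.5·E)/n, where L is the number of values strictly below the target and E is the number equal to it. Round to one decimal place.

Sorted: 897, 1023, 1217, 1423, 1485, 1579, 1753, 1821, 2092, 2144, 2341, 2405, 2492, 2609, 2628, 2663, 2871, 3013, 3027, 3199, 3205, 3373.
Count below 2628: L = 14; count equal: E = 1; n = 22.
Percentile rank = 100·(14 + 0.5·1)/22 = 100·14.5/22 = 65.91.

65.9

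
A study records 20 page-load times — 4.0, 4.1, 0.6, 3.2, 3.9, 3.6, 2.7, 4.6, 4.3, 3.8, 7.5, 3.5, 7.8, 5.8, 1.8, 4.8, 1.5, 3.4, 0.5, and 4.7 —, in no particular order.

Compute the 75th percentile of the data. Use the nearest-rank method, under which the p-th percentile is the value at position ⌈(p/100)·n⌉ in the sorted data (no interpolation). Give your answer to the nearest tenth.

4.6

Sorted: 0.5, 0.6, 1.5, 1.8, 2.7, 3.2, 3.4, 3.5, 3.6, 3.8, 3.9, 4.0, 4.1, 4.3, 4.6, 4.7, 4.8, 5.8, 7.5, 7.8.
n = 20.
Position = ⌈75/100 · 20⌉ = ⌈15⌉ = 15.
The value at rank 15 is 4.6.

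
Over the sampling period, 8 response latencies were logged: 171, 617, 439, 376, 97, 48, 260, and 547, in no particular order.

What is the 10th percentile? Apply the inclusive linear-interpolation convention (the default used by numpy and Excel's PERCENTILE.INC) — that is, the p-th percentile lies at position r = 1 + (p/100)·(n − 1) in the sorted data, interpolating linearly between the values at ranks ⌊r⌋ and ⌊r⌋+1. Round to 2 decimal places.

82.30

Sorted: 48, 97, 171, 260, 376, 439, 547, 617.
n = 8.
r = 1 + (10/100)·(8 − 1) = 1 + 0.7 = 1.7.
Rank 1 is 48 and rank 2 is 97.
Interpolate: 48 + 0.7·(97 − 48) = 48 + 0.7·49 = 82.3.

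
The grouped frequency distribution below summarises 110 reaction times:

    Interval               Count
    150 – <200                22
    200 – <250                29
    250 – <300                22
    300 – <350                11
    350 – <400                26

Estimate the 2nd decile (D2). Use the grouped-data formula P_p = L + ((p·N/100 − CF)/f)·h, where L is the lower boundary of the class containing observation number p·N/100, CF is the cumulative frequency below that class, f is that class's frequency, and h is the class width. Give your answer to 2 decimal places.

N = 110; target position k = 20/100 · 110 = 22.
Cumulative frequencies: 22, 51, 73, 84, 110.
Observation 22 falls in the class 150 – <200.
L = 150, CF = 0, f = 22, h = 50.
P20 = 150 + ((22 − 0)/22)·50 = 150 + 50 = 200.

200.00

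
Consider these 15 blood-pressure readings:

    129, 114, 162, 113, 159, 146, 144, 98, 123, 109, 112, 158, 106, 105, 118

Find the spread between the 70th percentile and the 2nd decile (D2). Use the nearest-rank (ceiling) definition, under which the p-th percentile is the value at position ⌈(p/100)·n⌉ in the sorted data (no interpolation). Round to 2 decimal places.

Sorted: 98, 105, 106, 109, 112, 113, 114, 118, 123, 129, 144, 146, 158, 159, 162.
n = 15.
P20: rank ⌈20/100·15⌉ = 3 → 106.
P70: rank ⌈70/100·15⌉ = 11 → 144.
Difference: 144 − 106 = 38.

38.00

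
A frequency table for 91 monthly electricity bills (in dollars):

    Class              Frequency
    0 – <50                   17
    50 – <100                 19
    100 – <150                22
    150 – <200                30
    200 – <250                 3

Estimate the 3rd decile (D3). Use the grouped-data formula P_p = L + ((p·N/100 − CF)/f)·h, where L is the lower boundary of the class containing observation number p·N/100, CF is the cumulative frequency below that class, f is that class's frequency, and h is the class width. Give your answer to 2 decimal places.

77.11

N = 91; target position k = 30/100 · 91 = 27.3.
Cumulative frequencies: 17, 36, 58, 88, 91.
Observation 27.3 falls in the class 50 – <100.
L = 50, CF = 17, f = 19, h = 50.
P30 = 50 + ((27.3 − 17)/19)·50 = 50 + 27.1053 = 77.1053.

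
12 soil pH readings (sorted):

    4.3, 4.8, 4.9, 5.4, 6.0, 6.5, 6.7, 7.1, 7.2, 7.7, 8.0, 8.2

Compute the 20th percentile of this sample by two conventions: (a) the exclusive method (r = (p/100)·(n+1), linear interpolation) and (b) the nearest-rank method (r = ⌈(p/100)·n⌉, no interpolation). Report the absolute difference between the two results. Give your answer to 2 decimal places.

0.04

n = 12.
(a) r = 2.6; between ranks 2 (4.8) and 3 (4.9): 4.86.
(b) the nearest-rank method: rank 3 → 4.9.
|4.86 − 4.9| = 0.04.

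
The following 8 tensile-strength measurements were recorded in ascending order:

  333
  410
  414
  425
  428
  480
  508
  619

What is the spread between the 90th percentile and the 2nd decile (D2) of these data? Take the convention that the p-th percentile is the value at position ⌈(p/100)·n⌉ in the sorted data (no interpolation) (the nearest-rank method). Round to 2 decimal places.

209.00

n = 8.
P20: rank ⌈20/100·8⌉ = 2 → 410.
P90: rank ⌈90/100·8⌉ = 8 → 619.
Difference: 619 − 410 = 209.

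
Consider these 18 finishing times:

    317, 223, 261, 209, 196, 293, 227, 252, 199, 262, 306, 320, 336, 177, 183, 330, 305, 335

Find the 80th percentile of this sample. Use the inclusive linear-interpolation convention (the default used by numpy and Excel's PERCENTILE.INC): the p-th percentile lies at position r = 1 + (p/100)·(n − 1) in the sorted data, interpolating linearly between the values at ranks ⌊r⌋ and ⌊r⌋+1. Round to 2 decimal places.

318.80

Sorted: 177, 183, 196, 199, 209, 223, 227, 252, 261, 262, 293, 305, 306, 317, 320, 330, 335, 336.
n = 18.
r = 1 + (80/100)·(18 − 1) = 1 + 13.6 = 14.6.
Rank 14 is 317 and rank 15 is 320.
Interpolate: 317 + 0.6·(320 − 317) = 317 + 0.6·3 = 318.8.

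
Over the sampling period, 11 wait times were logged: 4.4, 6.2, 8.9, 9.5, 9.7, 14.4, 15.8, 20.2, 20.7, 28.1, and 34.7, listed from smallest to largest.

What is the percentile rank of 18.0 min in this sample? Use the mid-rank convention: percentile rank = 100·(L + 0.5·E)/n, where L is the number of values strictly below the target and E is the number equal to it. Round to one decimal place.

Count below 18.0: L = 7; count equal: E = 0; n = 11.
Percentile rank = 100·(7 + 0.5·0)/11 = 100·7/11 = 63.64.

63.6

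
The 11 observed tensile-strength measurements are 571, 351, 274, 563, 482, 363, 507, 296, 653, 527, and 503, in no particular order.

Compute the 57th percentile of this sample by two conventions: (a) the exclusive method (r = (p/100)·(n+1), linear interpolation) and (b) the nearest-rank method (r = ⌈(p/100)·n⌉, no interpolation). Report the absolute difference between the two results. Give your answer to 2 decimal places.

0.64

Sorted: 274, 296, 351, 363, 482, 503, 507, 527, 563, 571, 653.
n = 11.
(a) r = 6.84; between ranks 6 (503) and 7 (507): 506.36.
(b) the nearest-rank method: rank 7 → 507.
|506.36 − 507| = 0.64.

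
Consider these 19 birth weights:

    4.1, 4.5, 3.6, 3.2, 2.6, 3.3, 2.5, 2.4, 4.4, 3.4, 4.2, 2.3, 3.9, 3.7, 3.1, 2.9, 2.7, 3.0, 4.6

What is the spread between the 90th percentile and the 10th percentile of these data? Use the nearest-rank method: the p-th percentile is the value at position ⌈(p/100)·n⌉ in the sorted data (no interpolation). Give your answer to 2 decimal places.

Sorted: 2.3, 2.4, 2.5, 2.6, 2.7, 2.9, 3.0, 3.1, 3.2, 3.3, 3.4, 3.6, 3.7, 3.9, 4.1, 4.2, 4.4, 4.5, 4.6.
n = 19.
P10: rank ⌈10/100·19⌉ = 2 → 2.4.
P90: rank ⌈90/100·19⌉ = 18 → 4.5.
Difference: 4.5 − 2.4 = 2.1.

2.10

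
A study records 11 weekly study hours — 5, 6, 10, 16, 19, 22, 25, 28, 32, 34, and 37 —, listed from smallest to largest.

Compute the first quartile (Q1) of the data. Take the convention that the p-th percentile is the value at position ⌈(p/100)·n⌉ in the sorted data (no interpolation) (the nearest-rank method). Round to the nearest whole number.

n = 11.
Position = ⌈25/100 · 11⌉ = ⌈2.75⌉ = 3.
The value at rank 3 is 10.

10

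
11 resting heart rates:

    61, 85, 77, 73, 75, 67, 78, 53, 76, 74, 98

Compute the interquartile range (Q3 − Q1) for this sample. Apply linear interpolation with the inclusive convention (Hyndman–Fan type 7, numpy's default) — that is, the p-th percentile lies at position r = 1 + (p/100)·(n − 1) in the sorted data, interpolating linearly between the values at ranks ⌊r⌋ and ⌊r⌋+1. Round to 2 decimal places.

Sorted: 53, 61, 67, 73, 74, 75, 76, 77, 78, 85, 98.
n = 11.
P25: r = 3.5; ranks 3–4 are 67, 73; interpolating gives 70.
P75: r = 8.5; ranks 8–9 are 77, 78; interpolating gives 77.5.
Difference: 77.5 − 70 = 7.5.

7.50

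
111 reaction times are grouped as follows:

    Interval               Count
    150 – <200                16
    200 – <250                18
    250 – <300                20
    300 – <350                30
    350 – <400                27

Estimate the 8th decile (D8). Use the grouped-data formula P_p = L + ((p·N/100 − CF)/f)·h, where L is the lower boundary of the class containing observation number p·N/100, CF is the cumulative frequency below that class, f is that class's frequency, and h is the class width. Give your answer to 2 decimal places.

358.89

N = 111; target position k = 80/100 · 111 = 88.8.
Cumulative frequencies: 16, 34, 54, 84, 111.
Observation 88.8 falls in the class 350 – <400.
L = 350, CF = 84, f = 27, h = 50.
P80 = 350 + ((88.8 − 84)/27)·50 = 350 + 8.88889 = 358.889.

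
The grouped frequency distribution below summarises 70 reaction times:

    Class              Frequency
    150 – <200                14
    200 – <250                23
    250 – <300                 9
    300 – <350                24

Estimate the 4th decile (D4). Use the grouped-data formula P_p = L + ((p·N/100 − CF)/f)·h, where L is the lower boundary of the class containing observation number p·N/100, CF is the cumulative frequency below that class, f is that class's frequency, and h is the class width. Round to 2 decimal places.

230.43

N = 70; target position k = 40/100 · 70 = 28.
Cumulative frequencies: 14, 37, 46, 70.
Observation 28 falls in the class 200 – <250.
L = 200, CF = 14, f = 23, h = 50.
P40 = 200 + ((28 − 14)/23)·50 = 200 + 30.4348 = 230.435.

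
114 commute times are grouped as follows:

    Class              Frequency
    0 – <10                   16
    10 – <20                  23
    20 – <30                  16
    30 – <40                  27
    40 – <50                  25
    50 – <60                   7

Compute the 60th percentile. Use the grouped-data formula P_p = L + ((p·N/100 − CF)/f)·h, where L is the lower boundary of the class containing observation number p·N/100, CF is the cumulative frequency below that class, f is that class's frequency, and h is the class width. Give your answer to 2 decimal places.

34.96

N = 114; target position k = 60/100 · 114 = 68.4.
Cumulative frequencies: 16, 39, 55, 82, 107, 114.
Observation 68.4 falls in the class 30 – <40.
L = 30, CF = 55, f = 27, h = 10.
P60 = 30 + ((68.4 − 55)/27)·10 = 30 + 4.96296 = 34.963.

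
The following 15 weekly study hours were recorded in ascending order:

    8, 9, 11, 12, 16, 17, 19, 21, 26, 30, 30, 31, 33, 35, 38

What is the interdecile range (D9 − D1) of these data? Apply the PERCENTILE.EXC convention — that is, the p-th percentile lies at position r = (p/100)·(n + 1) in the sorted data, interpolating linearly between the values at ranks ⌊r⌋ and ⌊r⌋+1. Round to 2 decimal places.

27.60

n = 15.
P10: r = 1.6; ranks 1–2 are 8, 9; interpolating gives 8.6.
P90: r = 14.4; ranks 14–15 are 35, 38; interpolating gives 36.2.
Difference: 36.2 − 8.6 = 27.6.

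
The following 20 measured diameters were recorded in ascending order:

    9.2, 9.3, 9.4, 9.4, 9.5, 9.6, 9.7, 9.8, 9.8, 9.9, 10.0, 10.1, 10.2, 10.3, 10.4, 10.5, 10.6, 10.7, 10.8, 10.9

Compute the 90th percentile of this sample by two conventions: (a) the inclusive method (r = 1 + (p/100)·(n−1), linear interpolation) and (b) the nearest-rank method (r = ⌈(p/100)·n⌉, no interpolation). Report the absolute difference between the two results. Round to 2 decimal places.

n = 20.
(a) r = 18.1; between ranks 18 (10.7) and 19 (10.8): 10.71.
(b) the nearest-rank method: rank 18 → 10.7.
|10.71 − 10.7| = 0.01.

0.01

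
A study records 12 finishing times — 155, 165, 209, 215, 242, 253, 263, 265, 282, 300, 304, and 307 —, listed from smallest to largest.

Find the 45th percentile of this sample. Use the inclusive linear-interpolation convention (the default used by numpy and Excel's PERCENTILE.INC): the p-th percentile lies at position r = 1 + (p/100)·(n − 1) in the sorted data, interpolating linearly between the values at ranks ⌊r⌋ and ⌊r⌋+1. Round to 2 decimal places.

252.45

n = 12.
r = 1 + (45/100)·(12 − 1) = 1 + 4.95 = 5.95.
Rank 5 is 242 and rank 6 is 253.
Interpolate: 242 + 0.95·(253 − 242) = 242 + 0.95·11 = 252.45.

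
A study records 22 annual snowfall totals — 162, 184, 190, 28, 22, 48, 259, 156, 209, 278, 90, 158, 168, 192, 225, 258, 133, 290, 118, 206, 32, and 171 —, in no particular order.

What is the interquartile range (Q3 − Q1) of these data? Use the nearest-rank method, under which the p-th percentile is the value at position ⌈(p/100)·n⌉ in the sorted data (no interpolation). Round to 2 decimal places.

91.00

Sorted: 22, 28, 32, 48, 90, 118, 133, 156, 158, 162, 168, 171, 184, 190, 192, 206, 209, 225, 258, 259, 278, 290.
n = 22.
P25: rank ⌈25/100·22⌉ = 6 → 118.
P75: rank ⌈75/100·22⌉ = 17 → 209.
Difference: 209 − 118 = 91.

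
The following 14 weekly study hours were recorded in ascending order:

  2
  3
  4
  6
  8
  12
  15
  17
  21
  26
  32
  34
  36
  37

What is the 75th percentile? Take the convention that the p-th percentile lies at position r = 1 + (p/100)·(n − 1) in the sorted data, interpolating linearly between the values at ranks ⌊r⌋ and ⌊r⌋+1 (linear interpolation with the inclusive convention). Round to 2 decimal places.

n = 14.
r = 1 + (75/100)·(14 − 1) = 1 + 9.75 = 10.75.
Rank 10 is 26 and rank 11 is 32.
Interpolate: 26 + 0.75·(32 − 26) = 26 + 0.75·6 = 30.5.

30.50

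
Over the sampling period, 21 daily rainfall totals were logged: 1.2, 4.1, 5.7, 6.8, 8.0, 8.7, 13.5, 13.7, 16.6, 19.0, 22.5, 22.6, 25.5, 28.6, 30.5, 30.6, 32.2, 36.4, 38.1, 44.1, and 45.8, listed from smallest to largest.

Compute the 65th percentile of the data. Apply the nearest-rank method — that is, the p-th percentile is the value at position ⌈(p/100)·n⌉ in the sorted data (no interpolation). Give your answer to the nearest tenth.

n = 21.
Position = ⌈65/100 · 21⌉ = ⌈13.65⌉ = 14.
The value at rank 14 is 28.6.

28.6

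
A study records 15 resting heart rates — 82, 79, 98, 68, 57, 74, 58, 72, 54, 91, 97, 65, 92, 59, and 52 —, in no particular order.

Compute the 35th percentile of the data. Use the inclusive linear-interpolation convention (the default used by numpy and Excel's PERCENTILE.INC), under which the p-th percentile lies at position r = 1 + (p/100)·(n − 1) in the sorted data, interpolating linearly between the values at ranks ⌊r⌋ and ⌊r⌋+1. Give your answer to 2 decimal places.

64.40

Sorted: 52, 54, 57, 58, 59, 65, 68, 72, 74, 79, 82, 91, 92, 97, 98.
n = 15.
r = 1 + (35/100)·(15 − 1) = 1 + 4.9 = 5.9.
Rank 5 is 59 and rank 6 is 65.
Interpolate: 59 + 0.9·(65 − 59) = 59 + 0.9·6 = 64.4.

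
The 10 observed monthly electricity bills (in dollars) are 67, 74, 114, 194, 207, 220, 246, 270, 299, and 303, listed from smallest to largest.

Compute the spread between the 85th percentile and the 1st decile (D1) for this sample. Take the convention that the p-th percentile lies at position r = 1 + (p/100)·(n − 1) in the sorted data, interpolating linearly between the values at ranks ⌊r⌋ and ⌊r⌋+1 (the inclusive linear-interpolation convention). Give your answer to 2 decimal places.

215.55

n = 10.
P10: r = 1.9; ranks 1–2 are 67, 74; interpolating gives 73.3.
P85: r = 8.65; ranks 8–9 are 270, 299; interpolating gives 288.85.
Difference: 288.85 − 73.3 = 215.55.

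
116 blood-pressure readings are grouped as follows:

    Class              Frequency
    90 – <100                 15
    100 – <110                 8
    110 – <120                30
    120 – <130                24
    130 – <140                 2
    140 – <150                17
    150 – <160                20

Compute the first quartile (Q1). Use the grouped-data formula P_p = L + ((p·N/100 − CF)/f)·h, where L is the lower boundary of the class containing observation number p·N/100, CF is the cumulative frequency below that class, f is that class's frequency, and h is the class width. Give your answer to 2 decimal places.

112.00

N = 116; target position k = 25/100 · 116 = 29.
Cumulative frequencies: 15, 23, 53, 77, 79, 96, 116.
Observation 29 falls in the class 110 – <120.
L = 110, CF = 23, f = 30, h = 10.
P25 = 110 + ((29 − 23)/30)·10 = 110 + 2 = 112.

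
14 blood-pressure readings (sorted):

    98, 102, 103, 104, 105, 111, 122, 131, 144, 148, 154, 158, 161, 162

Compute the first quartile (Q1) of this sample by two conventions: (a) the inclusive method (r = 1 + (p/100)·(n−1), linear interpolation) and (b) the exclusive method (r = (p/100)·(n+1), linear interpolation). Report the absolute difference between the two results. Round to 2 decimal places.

0.50

n = 14.
(a) r = 4.25; between ranks 4 (104) and 5 (105): 104.25.
(b) r = 3.75; between ranks 3 (103) and 4 (104): 103.75.
|104.25 − 103.75| = 0.5.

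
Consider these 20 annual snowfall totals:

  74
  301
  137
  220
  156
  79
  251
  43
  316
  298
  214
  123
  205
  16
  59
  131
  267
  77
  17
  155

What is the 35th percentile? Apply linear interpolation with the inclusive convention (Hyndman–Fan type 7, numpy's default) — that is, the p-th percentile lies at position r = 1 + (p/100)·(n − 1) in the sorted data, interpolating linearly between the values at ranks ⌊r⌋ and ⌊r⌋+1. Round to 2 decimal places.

Sorted: 16, 17, 43, 59, 74, 77, 79, 123, 131, 137, 155, 156, 205, 214, 220, 251, 267, 298, 301, 316.
n = 20.
r = 1 + (35/100)·(20 − 1) = 1 + 6.65 = 7.65.
Rank 7 is 79 and rank 8 is 123.
Interpolate: 79 + 0.65·(123 − 79) = 79 + 0.65·44 = 107.6.

107.60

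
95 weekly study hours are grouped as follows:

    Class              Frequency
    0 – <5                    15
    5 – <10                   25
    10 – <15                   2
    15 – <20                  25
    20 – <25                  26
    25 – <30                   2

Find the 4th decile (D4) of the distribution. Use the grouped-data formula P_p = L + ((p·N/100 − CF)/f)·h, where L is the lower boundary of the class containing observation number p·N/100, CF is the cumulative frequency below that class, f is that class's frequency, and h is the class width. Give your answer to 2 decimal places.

N = 95; target position k = 40/100 · 95 = 38.
Cumulative frequencies: 15, 40, 42, 67, 93, 95.
Observation 38 falls in the class 5 – <10.
L = 5, CF = 15, f = 25, h = 5.
P40 = 5 + ((38 − 15)/25)·5 = 5 + 4.6 = 9.6.

9.60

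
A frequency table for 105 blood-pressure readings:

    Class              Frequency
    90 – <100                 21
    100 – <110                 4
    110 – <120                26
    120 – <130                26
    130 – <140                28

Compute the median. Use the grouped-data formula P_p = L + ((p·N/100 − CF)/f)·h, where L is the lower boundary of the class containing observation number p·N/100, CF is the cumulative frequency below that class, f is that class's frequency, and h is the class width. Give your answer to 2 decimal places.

N = 105; target position k = 50/100 · 105 = 52.5.
Cumulative frequencies: 21, 25, 51, 77, 105.
Observation 52.5 falls in the class 120 – <130.
L = 120, CF = 51, f = 26, h = 10.
P50 = 120 + ((52.5 − 51)/26)·10 = 120 + 0.576923 = 120.577.

120.58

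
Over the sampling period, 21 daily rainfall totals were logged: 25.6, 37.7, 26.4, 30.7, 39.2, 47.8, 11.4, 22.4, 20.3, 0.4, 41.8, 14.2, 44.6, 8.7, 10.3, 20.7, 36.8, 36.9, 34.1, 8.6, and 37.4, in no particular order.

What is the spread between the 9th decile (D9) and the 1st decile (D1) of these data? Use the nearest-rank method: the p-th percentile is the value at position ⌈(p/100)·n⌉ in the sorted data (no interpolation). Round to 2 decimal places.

33.10

Sorted: 0.4, 8.6, 8.7, 10.3, 11.4, 14.2, 20.3, 20.7, 22.4, 25.6, 26.4, 30.7, 34.1, 36.8, 36.9, 37.4, 37.7, 39.2, 41.8, 44.6, 47.8.
n = 21.
P10: rank ⌈10/100·21⌉ = 3 → 8.7.
P90: rank ⌈90/100·21⌉ = 19 → 41.8.
Difference: 41.8 − 8.7 = 33.1.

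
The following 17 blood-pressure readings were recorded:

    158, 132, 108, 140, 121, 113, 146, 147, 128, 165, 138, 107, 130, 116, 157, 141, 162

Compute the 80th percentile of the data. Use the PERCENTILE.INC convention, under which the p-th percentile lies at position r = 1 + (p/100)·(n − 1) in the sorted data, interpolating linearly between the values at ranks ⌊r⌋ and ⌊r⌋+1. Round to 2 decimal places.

Sorted: 107, 108, 113, 116, 121, 128, 130, 132, 138, 140, 141, 146, 147, 157, 158, 162, 165.
n = 17.
r = 1 + (80/100)·(17 − 1) = 1 + 12.8 = 13.8.
Rank 13 is 147 and rank 14 is 157.
Interpolate: 147 + 0.8·(157 − 147) = 147 + 0.8·10 = 155.

155.00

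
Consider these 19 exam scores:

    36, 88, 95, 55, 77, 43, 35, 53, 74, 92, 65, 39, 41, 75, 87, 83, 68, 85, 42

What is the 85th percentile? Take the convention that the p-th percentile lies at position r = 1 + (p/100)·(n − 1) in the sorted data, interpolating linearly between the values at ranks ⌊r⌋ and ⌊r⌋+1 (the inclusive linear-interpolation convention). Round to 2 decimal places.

87.30

Sorted: 35, 36, 39, 41, 42, 43, 53, 55, 65, 68, 74, 75, 77, 83, 85, 87, 88, 92, 95.
n = 19.
r = 1 + (85/100)·(19 − 1) = 1 + 15.3 = 16.3.
Rank 16 is 87 and rank 17 is 88.
Interpolate: 87 + 0.3·(88 − 87) = 87 + 0.3·1 = 87.3.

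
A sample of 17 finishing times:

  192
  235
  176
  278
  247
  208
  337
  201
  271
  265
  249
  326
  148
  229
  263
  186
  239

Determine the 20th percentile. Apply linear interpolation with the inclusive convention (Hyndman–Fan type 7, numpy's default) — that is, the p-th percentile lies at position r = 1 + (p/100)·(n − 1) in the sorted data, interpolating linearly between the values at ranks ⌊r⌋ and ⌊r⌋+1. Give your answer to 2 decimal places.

193.80

Sorted: 148, 176, 186, 192, 201, 208, 229, 235, 239, 247, 249, 263, 265, 271, 278, 326, 337.
n = 17.
r = 1 + (20/100)·(17 − 1) = 1 + 3.2 = 4.2.
Rank 4 is 192 and rank 5 is 201.
Interpolate: 192 + 0.2·(201 − 192) = 192 + 0.2·9 = 193.8.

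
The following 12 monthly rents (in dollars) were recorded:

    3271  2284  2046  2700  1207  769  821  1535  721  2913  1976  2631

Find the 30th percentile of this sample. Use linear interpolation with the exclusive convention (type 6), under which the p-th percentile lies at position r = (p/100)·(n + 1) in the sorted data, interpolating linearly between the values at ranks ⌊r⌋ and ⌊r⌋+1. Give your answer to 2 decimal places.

1168.40

Sorted: 721, 769, 821, 1207, 1535, 1976, 2046, 2284, 2631, 2700, 2913, 3271.
n = 12.
r = (30/100)·(12 + 1) = 3.9.
Rank 3 is 821 and rank 4 is 1207.
Interpolate: 821 + 0.9·(1207 − 821) = 821 + 0.9·386 = 1168.4.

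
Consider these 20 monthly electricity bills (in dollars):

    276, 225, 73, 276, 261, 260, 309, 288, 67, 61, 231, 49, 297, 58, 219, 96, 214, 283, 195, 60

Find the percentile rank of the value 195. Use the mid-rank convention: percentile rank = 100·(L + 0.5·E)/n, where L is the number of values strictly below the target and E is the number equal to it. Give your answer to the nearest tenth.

Sorted: 49, 58, 60, 61, 67, 73, 96, 195, 214, 219, 225, 231, 260, 261, 276, 276, 283, 288, 297, 309.
Count below 195: L = 7; count equal: E = 1; n = 20.
Percentile rank = 100·(7 + 0.5·1)/20 = 100·7.5/20 = 37.5.

37.5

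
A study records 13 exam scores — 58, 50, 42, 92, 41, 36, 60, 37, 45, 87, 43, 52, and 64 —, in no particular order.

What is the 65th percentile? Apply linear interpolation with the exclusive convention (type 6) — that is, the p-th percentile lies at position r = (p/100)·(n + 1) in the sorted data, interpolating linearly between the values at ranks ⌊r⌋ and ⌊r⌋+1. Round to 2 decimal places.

58.20

Sorted: 36, 37, 41, 42, 43, 45, 50, 52, 58, 60, 64, 87, 92.
n = 13.
r = (65/100)·(13 + 1) = 9.1.
Rank 9 is 58 and rank 10 is 60.
Interpolate: 58 + 0.1·(60 − 58) = 58 + 0.1·2 = 58.2.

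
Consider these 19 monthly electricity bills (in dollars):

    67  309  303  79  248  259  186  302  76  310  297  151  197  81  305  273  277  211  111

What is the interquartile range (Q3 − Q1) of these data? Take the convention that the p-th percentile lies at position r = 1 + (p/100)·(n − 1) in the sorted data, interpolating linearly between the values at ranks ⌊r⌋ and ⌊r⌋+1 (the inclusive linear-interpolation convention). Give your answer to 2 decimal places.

Sorted: 67, 76, 79, 81, 111, 151, 186, 197, 211, 248, 259, 273, 277, 297, 302, 303, 305, 309, 310.
n = 19.
P25: r = 5.5; ranks 5–6 are 111, 151; interpolating gives 131.
P75: r = 14.5; ranks 14–15 are 297, 302; interpolating gives 299.5.
Difference: 299.5 − 131 = 168.5.

168.50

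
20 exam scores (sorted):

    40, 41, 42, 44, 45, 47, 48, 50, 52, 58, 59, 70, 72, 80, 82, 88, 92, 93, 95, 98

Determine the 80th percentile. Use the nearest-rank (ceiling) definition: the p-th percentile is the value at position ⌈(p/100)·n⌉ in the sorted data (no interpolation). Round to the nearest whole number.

n = 20.
Position = ⌈80/100 · 20⌉ = ⌈16⌉ = 16.
The value at rank 16 is 88.

88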